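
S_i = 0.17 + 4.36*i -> [0.17, 4.53, 8.89, 13.25, 17.61]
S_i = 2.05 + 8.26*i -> [2.05, 10.31, 18.57, 26.83, 35.09]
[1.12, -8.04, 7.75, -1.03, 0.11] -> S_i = Random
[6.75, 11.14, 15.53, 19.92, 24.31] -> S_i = 6.75 + 4.39*i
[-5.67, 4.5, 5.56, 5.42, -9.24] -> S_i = Random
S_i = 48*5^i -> [48, 240, 1200, 6000, 30000]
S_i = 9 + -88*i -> [9, -79, -167, -255, -343]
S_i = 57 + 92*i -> [57, 149, 241, 333, 425]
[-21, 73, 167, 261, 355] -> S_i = -21 + 94*i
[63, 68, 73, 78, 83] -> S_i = 63 + 5*i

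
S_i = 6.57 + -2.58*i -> [6.57, 3.99, 1.41, -1.17, -3.75]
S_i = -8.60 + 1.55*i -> [-8.6, -7.05, -5.5, -3.95, -2.4]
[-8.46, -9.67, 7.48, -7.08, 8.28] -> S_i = Random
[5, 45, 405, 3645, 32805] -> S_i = 5*9^i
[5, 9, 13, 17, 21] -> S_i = 5 + 4*i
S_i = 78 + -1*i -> [78, 77, 76, 75, 74]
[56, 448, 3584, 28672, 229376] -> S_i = 56*8^i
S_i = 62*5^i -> [62, 310, 1550, 7750, 38750]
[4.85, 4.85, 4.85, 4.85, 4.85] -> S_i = 4.85*1.00^i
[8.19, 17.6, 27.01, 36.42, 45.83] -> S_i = 8.19 + 9.41*i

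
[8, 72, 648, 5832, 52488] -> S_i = 8*9^i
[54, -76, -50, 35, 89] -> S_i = Random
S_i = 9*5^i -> [9, 45, 225, 1125, 5625]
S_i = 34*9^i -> [34, 306, 2754, 24786, 223074]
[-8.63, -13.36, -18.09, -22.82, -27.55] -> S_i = -8.63 + -4.73*i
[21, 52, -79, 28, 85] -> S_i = Random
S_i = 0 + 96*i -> [0, 96, 192, 288, 384]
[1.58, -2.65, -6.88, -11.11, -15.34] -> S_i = 1.58 + -4.23*i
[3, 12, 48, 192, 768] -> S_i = 3*4^i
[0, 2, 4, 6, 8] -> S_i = 0 + 2*i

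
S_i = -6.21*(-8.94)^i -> [-6.21, 55.52, -496.33, 4437.15, -39668.13]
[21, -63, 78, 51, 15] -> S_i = Random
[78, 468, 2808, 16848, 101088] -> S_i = 78*6^i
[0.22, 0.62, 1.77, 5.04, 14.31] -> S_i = 0.22*2.84^i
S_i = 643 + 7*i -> [643, 650, 657, 664, 671]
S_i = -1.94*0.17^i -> [-1.94, -0.33, -0.06, -0.01, -0.0]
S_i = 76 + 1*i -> [76, 77, 78, 79, 80]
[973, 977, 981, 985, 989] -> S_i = 973 + 4*i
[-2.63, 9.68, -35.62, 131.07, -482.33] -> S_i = -2.63*(-3.68)^i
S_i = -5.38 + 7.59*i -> [-5.38, 2.21, 9.8, 17.39, 24.98]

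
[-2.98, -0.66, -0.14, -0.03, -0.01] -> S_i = -2.98*0.22^i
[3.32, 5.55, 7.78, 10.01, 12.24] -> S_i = 3.32 + 2.23*i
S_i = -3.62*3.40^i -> [-3.62, -12.31, -41.85, -142.28, -483.75]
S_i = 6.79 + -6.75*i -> [6.79, 0.04, -6.71, -13.46, -20.21]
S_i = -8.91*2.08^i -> [-8.91, -18.53, -38.55, -80.18, -166.78]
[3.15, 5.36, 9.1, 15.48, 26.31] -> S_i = 3.15*1.70^i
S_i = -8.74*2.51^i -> [-8.74, -21.94, -55.06, -138.21, -346.9]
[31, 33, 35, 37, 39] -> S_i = 31 + 2*i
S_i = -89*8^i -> [-89, -712, -5696, -45568, -364544]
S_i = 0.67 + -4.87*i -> [0.67, -4.2, -9.07, -13.94, -18.81]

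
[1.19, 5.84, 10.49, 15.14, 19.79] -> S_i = 1.19 + 4.65*i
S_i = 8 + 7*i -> [8, 15, 22, 29, 36]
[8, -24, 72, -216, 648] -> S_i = 8*-3^i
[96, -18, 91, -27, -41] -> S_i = Random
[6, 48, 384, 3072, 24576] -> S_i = 6*8^i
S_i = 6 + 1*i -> [6, 7, 8, 9, 10]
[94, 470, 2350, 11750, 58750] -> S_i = 94*5^i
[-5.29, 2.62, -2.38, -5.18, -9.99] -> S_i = Random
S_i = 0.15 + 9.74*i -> [0.15, 9.89, 19.63, 29.37, 39.11]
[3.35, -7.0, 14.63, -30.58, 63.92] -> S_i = 3.35*(-2.09)^i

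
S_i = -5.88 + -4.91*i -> [-5.88, -10.79, -15.7, -20.61, -25.52]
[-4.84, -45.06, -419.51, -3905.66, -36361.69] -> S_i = -4.84*9.31^i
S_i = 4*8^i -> [4, 32, 256, 2048, 16384]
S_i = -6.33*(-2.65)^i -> [-6.33, 16.77, -44.45, 117.8, -312.17]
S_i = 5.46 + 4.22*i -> [5.46, 9.68, 13.9, 18.12, 22.34]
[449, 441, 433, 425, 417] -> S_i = 449 + -8*i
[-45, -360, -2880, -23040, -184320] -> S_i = -45*8^i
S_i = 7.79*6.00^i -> [7.79, 46.74, 280.44, 1682.64, 10095.84]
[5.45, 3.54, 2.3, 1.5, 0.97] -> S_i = 5.45*0.65^i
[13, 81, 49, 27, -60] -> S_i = Random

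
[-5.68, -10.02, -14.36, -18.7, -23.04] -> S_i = -5.68 + -4.34*i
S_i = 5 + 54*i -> [5, 59, 113, 167, 221]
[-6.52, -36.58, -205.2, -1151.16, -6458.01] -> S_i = -6.52*5.61^i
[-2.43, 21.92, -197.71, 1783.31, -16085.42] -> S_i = -2.43*(-9.02)^i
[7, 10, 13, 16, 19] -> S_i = 7 + 3*i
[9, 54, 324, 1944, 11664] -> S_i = 9*6^i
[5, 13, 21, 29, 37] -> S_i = 5 + 8*i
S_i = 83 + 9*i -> [83, 92, 101, 110, 119]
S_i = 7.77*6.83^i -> [7.77, 53.07, 362.46, 2475.62, 16908.45]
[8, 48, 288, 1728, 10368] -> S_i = 8*6^i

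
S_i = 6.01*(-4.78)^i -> [6.01, -28.73, 137.32, -656.38, 3137.52]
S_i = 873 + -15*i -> [873, 858, 843, 828, 813]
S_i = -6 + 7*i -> [-6, 1, 8, 15, 22]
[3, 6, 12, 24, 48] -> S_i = 3*2^i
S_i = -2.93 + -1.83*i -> [-2.93, -4.76, -6.59, -8.42, -10.25]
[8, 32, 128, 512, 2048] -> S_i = 8*4^i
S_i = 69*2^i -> [69, 138, 276, 552, 1104]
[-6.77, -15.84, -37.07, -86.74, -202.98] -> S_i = -6.77*2.34^i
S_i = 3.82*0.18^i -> [3.82, 0.69, 0.12, 0.02, 0.0]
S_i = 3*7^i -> [3, 21, 147, 1029, 7203]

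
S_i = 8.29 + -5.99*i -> [8.29, 2.3, -3.69, -9.68, -15.67]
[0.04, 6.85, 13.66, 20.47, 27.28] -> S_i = 0.04 + 6.81*i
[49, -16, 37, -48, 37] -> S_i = Random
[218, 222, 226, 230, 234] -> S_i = 218 + 4*i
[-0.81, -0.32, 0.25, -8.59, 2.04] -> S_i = Random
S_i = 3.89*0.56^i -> [3.89, 2.18, 1.22, 0.68, 0.38]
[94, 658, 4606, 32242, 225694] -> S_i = 94*7^i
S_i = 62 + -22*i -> [62, 40, 18, -4, -26]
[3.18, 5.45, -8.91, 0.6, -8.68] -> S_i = Random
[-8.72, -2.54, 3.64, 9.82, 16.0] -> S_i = -8.72 + 6.18*i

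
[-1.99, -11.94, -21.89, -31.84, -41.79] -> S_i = -1.99 + -9.95*i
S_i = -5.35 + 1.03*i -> [-5.35, -4.32, -3.29, -2.26, -1.23]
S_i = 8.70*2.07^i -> [8.7, 18.01, 37.28, 77.17, 159.74]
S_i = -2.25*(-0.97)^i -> [-2.25, 2.18, -2.12, 2.05, -1.99]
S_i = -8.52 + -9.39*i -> [-8.52, -17.91, -27.3, -36.69, -46.08]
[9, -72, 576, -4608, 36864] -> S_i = 9*-8^i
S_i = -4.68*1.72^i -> [-4.68, -8.05, -13.85, -23.81, -40.96]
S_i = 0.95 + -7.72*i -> [0.95, -6.77, -14.49, -22.21, -29.93]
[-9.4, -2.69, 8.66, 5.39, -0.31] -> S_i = Random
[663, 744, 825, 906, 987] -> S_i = 663 + 81*i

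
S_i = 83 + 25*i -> [83, 108, 133, 158, 183]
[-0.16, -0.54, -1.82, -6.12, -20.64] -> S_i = -0.16*3.37^i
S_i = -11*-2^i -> [-11, 22, -44, 88, -176]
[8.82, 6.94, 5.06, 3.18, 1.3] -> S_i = 8.82 + -1.88*i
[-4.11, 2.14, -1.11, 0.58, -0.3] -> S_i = -4.11*(-0.52)^i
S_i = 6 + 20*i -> [6, 26, 46, 66, 86]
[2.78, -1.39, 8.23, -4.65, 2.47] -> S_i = Random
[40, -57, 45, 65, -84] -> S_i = Random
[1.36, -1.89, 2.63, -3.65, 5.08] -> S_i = 1.36*(-1.39)^i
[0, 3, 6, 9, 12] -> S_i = 0 + 3*i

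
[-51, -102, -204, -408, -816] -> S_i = -51*2^i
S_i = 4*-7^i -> [4, -28, 196, -1372, 9604]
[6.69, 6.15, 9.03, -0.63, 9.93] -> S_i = Random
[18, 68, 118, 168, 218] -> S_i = 18 + 50*i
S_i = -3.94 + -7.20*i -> [-3.94, -11.14, -18.34, -25.54, -32.74]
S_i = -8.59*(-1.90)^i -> [-8.59, 16.32, -31.01, 58.92, -111.95]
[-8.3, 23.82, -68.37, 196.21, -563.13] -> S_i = -8.30*(-2.87)^i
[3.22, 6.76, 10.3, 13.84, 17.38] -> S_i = 3.22 + 3.54*i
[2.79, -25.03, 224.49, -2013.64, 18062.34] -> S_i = 2.79*(-8.97)^i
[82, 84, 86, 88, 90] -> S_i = 82 + 2*i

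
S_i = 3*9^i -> [3, 27, 243, 2187, 19683]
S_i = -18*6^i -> [-18, -108, -648, -3888, -23328]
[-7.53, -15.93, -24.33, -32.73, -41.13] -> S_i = -7.53 + -8.40*i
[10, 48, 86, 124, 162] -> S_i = 10 + 38*i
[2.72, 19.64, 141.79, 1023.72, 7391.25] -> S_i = 2.72*7.22^i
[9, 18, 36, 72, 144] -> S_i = 9*2^i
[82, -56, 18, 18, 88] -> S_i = Random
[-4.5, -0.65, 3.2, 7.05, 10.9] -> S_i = -4.50 + 3.85*i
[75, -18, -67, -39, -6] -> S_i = Random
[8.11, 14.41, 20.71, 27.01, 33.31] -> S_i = 8.11 + 6.30*i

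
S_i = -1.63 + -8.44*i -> [-1.63, -10.07, -18.51, -26.95, -35.39]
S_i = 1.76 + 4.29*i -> [1.76, 6.05, 10.34, 14.63, 18.92]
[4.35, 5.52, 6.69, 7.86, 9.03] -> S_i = 4.35 + 1.17*i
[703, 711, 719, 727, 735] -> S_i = 703 + 8*i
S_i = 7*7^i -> [7, 49, 343, 2401, 16807]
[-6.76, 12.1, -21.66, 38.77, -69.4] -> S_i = -6.76*(-1.79)^i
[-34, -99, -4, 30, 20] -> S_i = Random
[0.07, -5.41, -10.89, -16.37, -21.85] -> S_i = 0.07 + -5.48*i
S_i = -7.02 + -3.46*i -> [-7.02, -10.48, -13.94, -17.4, -20.86]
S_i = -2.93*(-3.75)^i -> [-2.93, 10.99, -41.2, 154.51, -579.42]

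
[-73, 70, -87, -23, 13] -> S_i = Random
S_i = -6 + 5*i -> [-6, -1, 4, 9, 14]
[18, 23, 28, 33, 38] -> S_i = 18 + 5*i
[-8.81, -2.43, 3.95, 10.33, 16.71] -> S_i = -8.81 + 6.38*i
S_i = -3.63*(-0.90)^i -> [-3.63, 3.27, -2.94, 2.65, -2.38]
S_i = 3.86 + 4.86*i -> [3.86, 8.72, 13.58, 18.44, 23.3]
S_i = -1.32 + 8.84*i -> [-1.32, 7.52, 16.36, 25.2, 34.04]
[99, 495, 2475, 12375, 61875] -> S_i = 99*5^i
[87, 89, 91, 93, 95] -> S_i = 87 + 2*i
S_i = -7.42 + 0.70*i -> [-7.42, -6.72, -6.02, -5.32, -4.62]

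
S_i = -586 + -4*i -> [-586, -590, -594, -598, -602]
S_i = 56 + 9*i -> [56, 65, 74, 83, 92]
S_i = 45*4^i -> [45, 180, 720, 2880, 11520]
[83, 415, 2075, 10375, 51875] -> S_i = 83*5^i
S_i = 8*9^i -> [8, 72, 648, 5832, 52488]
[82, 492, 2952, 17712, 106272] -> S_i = 82*6^i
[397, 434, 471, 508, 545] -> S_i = 397 + 37*i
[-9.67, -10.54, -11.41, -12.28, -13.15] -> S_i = -9.67 + -0.87*i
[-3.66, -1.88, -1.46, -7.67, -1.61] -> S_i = Random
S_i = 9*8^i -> [9, 72, 576, 4608, 36864]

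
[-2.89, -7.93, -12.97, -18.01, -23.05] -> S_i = -2.89 + -5.04*i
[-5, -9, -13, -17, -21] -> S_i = -5 + -4*i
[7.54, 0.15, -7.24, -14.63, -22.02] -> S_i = 7.54 + -7.39*i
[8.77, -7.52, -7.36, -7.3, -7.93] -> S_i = Random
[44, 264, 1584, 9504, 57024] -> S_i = 44*6^i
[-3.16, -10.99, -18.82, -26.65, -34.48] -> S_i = -3.16 + -7.83*i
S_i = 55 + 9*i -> [55, 64, 73, 82, 91]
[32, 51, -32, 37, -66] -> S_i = Random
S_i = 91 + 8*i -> [91, 99, 107, 115, 123]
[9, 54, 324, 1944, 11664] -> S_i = 9*6^i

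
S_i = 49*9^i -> [49, 441, 3969, 35721, 321489]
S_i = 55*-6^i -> [55, -330, 1980, -11880, 71280]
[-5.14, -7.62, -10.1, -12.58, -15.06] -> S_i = -5.14 + -2.48*i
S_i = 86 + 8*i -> [86, 94, 102, 110, 118]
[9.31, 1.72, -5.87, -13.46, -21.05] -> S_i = 9.31 + -7.59*i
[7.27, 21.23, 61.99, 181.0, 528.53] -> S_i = 7.27*2.92^i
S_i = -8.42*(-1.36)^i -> [-8.42, 11.45, -15.57, 21.18, -28.8]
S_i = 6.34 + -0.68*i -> [6.34, 5.66, 4.98, 4.3, 3.62]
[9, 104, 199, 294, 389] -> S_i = 9 + 95*i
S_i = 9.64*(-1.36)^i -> [9.64, -13.11, 17.83, -24.25, 32.98]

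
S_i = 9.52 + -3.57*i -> [9.52, 5.95, 2.38, -1.19, -4.76]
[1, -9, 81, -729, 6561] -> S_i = 1*-9^i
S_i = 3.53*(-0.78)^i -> [3.53, -2.75, 2.15, -1.68, 1.31]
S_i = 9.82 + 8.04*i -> [9.82, 17.86, 25.9, 33.94, 41.98]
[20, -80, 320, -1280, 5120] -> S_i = 20*-4^i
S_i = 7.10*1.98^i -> [7.1, 14.06, 27.83, 55.11, 109.12]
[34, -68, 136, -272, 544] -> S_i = 34*-2^i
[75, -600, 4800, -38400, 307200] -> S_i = 75*-8^i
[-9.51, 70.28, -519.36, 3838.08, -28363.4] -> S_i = -9.51*(-7.39)^i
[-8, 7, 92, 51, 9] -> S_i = Random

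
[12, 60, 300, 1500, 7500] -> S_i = 12*5^i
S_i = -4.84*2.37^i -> [-4.84, -11.47, -27.19, -64.43, -152.7]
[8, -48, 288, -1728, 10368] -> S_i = 8*-6^i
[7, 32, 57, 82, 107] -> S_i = 7 + 25*i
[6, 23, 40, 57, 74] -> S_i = 6 + 17*i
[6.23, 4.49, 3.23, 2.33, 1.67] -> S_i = 6.23*0.72^i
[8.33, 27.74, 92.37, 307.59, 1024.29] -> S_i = 8.33*3.33^i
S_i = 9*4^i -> [9, 36, 144, 576, 2304]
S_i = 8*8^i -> [8, 64, 512, 4096, 32768]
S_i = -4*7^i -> [-4, -28, -196, -1372, -9604]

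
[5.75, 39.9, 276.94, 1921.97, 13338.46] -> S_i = 5.75*6.94^i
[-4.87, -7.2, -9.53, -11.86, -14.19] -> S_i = -4.87 + -2.33*i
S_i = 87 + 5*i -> [87, 92, 97, 102, 107]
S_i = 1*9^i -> [1, 9, 81, 729, 6561]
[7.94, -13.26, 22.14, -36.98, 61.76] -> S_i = 7.94*(-1.67)^i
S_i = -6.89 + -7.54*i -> [-6.89, -14.43, -21.97, -29.51, -37.05]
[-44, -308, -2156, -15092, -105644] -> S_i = -44*7^i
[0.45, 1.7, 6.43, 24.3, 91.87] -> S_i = 0.45*3.78^i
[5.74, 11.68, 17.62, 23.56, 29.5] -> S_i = 5.74 + 5.94*i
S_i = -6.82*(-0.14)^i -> [-6.82, 0.95, -0.13, 0.02, -0.0]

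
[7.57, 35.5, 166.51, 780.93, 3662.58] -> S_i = 7.57*4.69^i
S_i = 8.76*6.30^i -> [8.76, 55.19, 347.68, 2190.41, 13799.59]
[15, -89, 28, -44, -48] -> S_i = Random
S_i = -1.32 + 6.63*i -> [-1.32, 5.31, 11.94, 18.57, 25.2]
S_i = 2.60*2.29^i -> [2.6, 5.95, 13.63, 31.22, 71.5]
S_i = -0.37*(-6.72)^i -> [-0.37, 2.49, -16.71, 112.28, -754.53]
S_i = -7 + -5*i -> [-7, -12, -17, -22, -27]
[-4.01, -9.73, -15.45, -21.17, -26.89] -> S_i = -4.01 + -5.72*i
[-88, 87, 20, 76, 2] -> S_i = Random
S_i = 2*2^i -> [2, 4, 8, 16, 32]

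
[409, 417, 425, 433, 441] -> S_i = 409 + 8*i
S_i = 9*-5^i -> [9, -45, 225, -1125, 5625]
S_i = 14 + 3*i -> [14, 17, 20, 23, 26]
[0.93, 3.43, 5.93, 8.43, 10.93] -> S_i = 0.93 + 2.50*i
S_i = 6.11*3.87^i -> [6.11, 23.65, 91.51, 354.14, 1370.52]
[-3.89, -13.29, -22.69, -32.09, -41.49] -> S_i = -3.89 + -9.40*i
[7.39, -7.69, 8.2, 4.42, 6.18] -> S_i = Random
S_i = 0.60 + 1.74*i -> [0.6, 2.34, 4.08, 5.82, 7.56]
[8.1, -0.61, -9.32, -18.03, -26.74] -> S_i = 8.10 + -8.71*i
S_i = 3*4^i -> [3, 12, 48, 192, 768]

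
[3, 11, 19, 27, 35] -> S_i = 3 + 8*i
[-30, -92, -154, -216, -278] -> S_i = -30 + -62*i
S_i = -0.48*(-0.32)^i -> [-0.48, 0.15, -0.05, 0.02, -0.01]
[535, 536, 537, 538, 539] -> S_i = 535 + 1*i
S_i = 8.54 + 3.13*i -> [8.54, 11.67, 14.8, 17.93, 21.06]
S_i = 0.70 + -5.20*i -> [0.7, -4.5, -9.7, -14.9, -20.1]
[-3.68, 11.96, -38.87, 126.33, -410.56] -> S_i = -3.68*(-3.25)^i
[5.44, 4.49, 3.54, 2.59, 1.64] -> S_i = 5.44 + -0.95*i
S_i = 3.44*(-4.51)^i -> [3.44, -15.51, 69.97, -315.56, 1423.2]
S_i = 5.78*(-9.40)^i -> [5.78, -54.33, 510.72, -4800.78, 45127.29]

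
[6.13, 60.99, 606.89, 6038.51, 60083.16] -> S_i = 6.13*9.95^i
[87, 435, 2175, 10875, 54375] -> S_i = 87*5^i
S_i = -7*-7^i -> [-7, 49, -343, 2401, -16807]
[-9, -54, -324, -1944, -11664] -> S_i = -9*6^i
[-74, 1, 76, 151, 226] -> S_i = -74 + 75*i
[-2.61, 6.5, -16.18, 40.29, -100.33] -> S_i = -2.61*(-2.49)^i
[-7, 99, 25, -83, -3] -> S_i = Random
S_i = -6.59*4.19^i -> [-6.59, -27.61, -115.69, -484.76, -2031.15]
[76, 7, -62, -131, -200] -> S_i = 76 + -69*i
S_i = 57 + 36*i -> [57, 93, 129, 165, 201]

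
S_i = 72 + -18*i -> [72, 54, 36, 18, 0]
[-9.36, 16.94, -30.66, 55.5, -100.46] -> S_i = -9.36*(-1.81)^i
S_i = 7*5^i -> [7, 35, 175, 875, 4375]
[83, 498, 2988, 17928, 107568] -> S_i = 83*6^i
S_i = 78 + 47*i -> [78, 125, 172, 219, 266]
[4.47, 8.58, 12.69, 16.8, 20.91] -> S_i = 4.47 + 4.11*i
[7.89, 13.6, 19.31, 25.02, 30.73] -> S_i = 7.89 + 5.71*i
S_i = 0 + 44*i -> [0, 44, 88, 132, 176]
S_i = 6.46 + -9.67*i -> [6.46, -3.21, -12.88, -22.55, -32.22]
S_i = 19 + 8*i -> [19, 27, 35, 43, 51]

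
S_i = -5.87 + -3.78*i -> [-5.87, -9.65, -13.43, -17.21, -20.99]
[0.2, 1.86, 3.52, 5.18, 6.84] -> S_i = 0.20 + 1.66*i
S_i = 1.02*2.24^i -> [1.02, 2.28, 5.12, 11.46, 25.68]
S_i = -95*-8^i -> [-95, 760, -6080, 48640, -389120]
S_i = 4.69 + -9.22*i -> [4.69, -4.53, -13.75, -22.97, -32.19]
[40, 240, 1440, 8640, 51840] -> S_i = 40*6^i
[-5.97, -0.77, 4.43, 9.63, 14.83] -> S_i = -5.97 + 5.20*i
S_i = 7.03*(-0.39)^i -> [7.03, -2.74, 1.07, -0.42, 0.16]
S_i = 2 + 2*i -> [2, 4, 6, 8, 10]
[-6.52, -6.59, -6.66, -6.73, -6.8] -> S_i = -6.52 + -0.07*i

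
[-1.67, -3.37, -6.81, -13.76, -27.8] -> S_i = -1.67*2.02^i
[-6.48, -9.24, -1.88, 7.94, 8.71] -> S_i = Random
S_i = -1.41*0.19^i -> [-1.41, -0.27, -0.05, -0.01, -0.0]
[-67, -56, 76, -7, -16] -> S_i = Random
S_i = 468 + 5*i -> [468, 473, 478, 483, 488]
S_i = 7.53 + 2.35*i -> [7.53, 9.88, 12.23, 14.58, 16.93]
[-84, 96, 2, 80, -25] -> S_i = Random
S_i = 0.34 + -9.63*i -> [0.34, -9.29, -18.92, -28.55, -38.18]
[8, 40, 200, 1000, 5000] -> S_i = 8*5^i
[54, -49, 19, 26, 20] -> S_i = Random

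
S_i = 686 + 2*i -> [686, 688, 690, 692, 694]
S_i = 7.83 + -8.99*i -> [7.83, -1.16, -10.15, -19.14, -28.13]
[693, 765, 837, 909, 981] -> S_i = 693 + 72*i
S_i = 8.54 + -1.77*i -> [8.54, 6.77, 5.0, 3.23, 1.46]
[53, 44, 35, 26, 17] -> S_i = 53 + -9*i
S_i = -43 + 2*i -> [-43, -41, -39, -37, -35]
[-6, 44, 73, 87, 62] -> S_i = Random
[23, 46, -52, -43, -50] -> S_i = Random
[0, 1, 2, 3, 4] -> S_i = 0 + 1*i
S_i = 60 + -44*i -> [60, 16, -28, -72, -116]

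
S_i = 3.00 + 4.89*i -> [3.0, 7.89, 12.78, 17.67, 22.56]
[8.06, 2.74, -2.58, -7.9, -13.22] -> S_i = 8.06 + -5.32*i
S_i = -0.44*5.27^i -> [-0.44, -2.32, -12.22, -64.4, -339.39]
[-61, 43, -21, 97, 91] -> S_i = Random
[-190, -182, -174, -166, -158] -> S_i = -190 + 8*i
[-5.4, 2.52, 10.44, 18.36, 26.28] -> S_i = -5.40 + 7.92*i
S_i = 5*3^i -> [5, 15, 45, 135, 405]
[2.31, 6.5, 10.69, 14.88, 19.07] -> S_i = 2.31 + 4.19*i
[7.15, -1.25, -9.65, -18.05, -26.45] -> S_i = 7.15 + -8.40*i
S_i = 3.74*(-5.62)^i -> [3.74, -21.02, 118.13, -663.87, 3730.93]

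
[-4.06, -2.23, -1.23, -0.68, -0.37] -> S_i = -4.06*0.55^i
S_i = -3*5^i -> [-3, -15, -75, -375, -1875]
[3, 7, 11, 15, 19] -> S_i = 3 + 4*i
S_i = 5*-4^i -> [5, -20, 80, -320, 1280]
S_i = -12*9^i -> [-12, -108, -972, -8748, -78732]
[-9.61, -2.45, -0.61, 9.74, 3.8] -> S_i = Random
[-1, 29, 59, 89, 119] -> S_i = -1 + 30*i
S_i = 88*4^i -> [88, 352, 1408, 5632, 22528]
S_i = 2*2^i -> [2, 4, 8, 16, 32]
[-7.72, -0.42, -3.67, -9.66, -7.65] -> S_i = Random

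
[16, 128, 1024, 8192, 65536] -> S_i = 16*8^i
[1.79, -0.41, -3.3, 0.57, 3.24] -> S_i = Random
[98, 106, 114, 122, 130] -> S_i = 98 + 8*i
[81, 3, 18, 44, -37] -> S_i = Random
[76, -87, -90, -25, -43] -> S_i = Random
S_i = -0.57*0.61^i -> [-0.57, -0.35, -0.21, -0.13, -0.08]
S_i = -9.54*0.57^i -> [-9.54, -5.44, -3.1, -1.77, -1.01]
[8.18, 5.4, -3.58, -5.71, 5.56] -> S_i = Random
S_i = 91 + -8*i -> [91, 83, 75, 67, 59]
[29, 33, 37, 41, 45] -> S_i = 29 + 4*i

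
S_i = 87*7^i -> [87, 609, 4263, 29841, 208887]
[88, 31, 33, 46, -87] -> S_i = Random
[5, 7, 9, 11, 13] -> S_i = 5 + 2*i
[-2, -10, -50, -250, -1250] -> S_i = -2*5^i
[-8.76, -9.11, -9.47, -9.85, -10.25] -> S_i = -8.76*1.04^i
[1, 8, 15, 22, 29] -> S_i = 1 + 7*i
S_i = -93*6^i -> [-93, -558, -3348, -20088, -120528]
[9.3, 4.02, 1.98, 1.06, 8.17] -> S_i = Random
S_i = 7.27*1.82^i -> [7.27, 13.23, 24.08, 43.83, 79.77]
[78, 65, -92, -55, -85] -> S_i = Random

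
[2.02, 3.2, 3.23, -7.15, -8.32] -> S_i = Random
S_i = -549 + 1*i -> [-549, -548, -547, -546, -545]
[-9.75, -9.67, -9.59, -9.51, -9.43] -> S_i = -9.75 + 0.08*i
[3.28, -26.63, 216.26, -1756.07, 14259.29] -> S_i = 3.28*(-8.12)^i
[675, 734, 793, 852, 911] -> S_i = 675 + 59*i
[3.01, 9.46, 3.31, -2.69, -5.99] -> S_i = Random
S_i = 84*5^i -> [84, 420, 2100, 10500, 52500]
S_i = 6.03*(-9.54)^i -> [6.03, -57.53, 548.8, -5235.55, 49947.16]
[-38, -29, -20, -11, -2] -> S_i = -38 + 9*i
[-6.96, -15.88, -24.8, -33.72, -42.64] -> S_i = -6.96 + -8.92*i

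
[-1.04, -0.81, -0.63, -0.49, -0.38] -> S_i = -1.04*0.78^i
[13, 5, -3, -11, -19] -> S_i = 13 + -8*i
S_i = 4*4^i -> [4, 16, 64, 256, 1024]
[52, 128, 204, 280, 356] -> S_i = 52 + 76*i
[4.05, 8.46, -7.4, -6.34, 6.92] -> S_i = Random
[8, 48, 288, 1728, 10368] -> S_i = 8*6^i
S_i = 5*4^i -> [5, 20, 80, 320, 1280]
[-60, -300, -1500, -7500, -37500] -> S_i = -60*5^i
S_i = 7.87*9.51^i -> [7.87, 74.84, 711.76, 6768.87, 64371.97]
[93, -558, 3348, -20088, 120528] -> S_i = 93*-6^i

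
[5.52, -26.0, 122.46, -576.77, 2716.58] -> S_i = 5.52*(-4.71)^i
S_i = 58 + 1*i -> [58, 59, 60, 61, 62]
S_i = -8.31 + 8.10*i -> [-8.31, -0.21, 7.89, 15.99, 24.09]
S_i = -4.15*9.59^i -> [-4.15, -39.8, -381.67, -3660.19, -35101.25]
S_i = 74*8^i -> [74, 592, 4736, 37888, 303104]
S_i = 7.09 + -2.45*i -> [7.09, 4.64, 2.19, -0.26, -2.71]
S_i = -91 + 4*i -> [-91, -87, -83, -79, -75]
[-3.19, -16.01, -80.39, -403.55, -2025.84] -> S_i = -3.19*5.02^i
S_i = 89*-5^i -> [89, -445, 2225, -11125, 55625]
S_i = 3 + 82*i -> [3, 85, 167, 249, 331]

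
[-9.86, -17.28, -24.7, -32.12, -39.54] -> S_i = -9.86 + -7.42*i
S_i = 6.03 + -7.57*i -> [6.03, -1.54, -9.11, -16.68, -24.25]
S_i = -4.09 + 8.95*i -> [-4.09, 4.86, 13.81, 22.76, 31.71]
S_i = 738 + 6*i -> [738, 744, 750, 756, 762]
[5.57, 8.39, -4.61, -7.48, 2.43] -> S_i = Random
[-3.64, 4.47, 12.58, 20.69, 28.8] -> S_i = -3.64 + 8.11*i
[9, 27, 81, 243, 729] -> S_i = 9*3^i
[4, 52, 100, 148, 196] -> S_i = 4 + 48*i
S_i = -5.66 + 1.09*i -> [-5.66, -4.57, -3.48, -2.39, -1.3]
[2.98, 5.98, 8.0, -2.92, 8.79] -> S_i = Random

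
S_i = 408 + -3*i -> [408, 405, 402, 399, 396]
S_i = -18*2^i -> [-18, -36, -72, -144, -288]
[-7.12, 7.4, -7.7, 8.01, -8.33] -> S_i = -7.12*(-1.04)^i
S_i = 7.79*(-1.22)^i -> [7.79, -9.5, 11.59, -14.15, 17.26]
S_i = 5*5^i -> [5, 25, 125, 625, 3125]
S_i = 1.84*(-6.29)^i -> [1.84, -11.57, 72.8, -457.9, 2880.19]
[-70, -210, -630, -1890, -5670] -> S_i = -70*3^i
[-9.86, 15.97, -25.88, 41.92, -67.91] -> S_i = -9.86*(-1.62)^i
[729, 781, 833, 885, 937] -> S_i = 729 + 52*i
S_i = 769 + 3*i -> [769, 772, 775, 778, 781]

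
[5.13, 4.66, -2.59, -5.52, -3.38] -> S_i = Random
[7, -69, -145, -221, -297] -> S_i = 7 + -76*i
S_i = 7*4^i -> [7, 28, 112, 448, 1792]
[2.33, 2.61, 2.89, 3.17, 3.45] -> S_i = 2.33 + 0.28*i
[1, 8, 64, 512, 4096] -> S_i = 1*8^i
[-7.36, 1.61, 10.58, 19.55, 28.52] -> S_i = -7.36 + 8.97*i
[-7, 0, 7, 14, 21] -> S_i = -7 + 7*i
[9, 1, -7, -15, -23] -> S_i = 9 + -8*i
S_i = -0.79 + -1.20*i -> [-0.79, -1.99, -3.19, -4.39, -5.59]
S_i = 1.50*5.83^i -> [1.5, 8.75, 50.98, 297.23, 1732.87]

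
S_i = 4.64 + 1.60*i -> [4.64, 6.24, 7.84, 9.44, 11.04]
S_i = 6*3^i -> [6, 18, 54, 162, 486]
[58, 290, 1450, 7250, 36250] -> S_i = 58*5^i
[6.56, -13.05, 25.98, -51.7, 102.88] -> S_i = 6.56*(-1.99)^i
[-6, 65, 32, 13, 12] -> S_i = Random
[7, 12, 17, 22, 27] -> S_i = 7 + 5*i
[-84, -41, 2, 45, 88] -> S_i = -84 + 43*i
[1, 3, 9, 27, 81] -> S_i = 1*3^i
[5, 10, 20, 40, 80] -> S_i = 5*2^i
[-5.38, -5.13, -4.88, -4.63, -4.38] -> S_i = -5.38 + 0.25*i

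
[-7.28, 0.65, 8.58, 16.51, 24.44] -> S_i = -7.28 + 7.93*i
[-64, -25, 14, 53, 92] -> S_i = -64 + 39*i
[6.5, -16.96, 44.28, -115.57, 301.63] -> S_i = 6.50*(-2.61)^i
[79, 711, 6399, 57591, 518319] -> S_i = 79*9^i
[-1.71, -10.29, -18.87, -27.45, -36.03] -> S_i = -1.71 + -8.58*i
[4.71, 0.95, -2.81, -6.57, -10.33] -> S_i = 4.71 + -3.76*i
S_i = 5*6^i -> [5, 30, 180, 1080, 6480]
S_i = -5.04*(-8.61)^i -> [-5.04, 43.39, -373.63, 3216.92, -27697.66]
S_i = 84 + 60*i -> [84, 144, 204, 264, 324]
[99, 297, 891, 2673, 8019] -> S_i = 99*3^i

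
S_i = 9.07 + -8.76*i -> [9.07, 0.31, -8.45, -17.21, -25.97]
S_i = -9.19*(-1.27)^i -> [-9.19, 11.67, -14.82, 18.82, -23.91]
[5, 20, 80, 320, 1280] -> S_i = 5*4^i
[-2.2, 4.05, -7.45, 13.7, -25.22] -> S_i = -2.20*(-1.84)^i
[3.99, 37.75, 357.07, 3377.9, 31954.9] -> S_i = 3.99*9.46^i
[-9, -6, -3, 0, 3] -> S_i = -9 + 3*i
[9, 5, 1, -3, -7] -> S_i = 9 + -4*i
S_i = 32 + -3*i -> [32, 29, 26, 23, 20]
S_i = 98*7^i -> [98, 686, 4802, 33614, 235298]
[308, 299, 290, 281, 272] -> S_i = 308 + -9*i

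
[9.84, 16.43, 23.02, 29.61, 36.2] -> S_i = 9.84 + 6.59*i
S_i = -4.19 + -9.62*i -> [-4.19, -13.81, -23.43, -33.05, -42.67]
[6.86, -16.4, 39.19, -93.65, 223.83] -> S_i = 6.86*(-2.39)^i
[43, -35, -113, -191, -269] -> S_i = 43 + -78*i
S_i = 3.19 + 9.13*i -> [3.19, 12.32, 21.45, 30.58, 39.71]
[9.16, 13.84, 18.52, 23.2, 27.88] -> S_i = 9.16 + 4.68*i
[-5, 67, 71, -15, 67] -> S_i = Random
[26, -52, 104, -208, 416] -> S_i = 26*-2^i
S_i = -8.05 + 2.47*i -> [-8.05, -5.58, -3.11, -0.64, 1.83]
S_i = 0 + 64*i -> [0, 64, 128, 192, 256]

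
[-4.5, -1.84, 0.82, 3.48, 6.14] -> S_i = -4.50 + 2.66*i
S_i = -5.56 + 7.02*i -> [-5.56, 1.46, 8.48, 15.5, 22.52]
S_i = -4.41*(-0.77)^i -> [-4.41, 3.4, -2.61, 2.01, -1.55]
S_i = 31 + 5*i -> [31, 36, 41, 46, 51]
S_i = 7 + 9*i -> [7, 16, 25, 34, 43]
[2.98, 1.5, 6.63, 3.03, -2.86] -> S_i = Random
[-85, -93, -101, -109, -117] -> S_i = -85 + -8*i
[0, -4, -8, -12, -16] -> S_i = 0 + -4*i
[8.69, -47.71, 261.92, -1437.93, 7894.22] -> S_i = 8.69*(-5.49)^i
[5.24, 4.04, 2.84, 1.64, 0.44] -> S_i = 5.24 + -1.20*i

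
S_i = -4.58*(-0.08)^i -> [-4.58, 0.37, -0.03, 0.0, -0.0]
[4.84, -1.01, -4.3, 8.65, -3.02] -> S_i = Random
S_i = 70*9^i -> [70, 630, 5670, 51030, 459270]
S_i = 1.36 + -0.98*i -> [1.36, 0.38, -0.6, -1.58, -2.56]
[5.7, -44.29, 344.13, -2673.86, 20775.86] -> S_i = 5.70*(-7.77)^i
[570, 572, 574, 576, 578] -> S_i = 570 + 2*i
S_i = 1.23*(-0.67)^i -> [1.23, -0.82, 0.55, -0.37, 0.25]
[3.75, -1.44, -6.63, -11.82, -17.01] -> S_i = 3.75 + -5.19*i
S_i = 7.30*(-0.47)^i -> [7.3, -3.43, 1.61, -0.76, 0.36]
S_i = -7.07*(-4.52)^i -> [-7.07, 31.96, -144.44, 652.88, -2951.03]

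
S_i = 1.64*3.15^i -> [1.64, 5.17, 16.27, 51.26, 161.47]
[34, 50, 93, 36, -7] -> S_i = Random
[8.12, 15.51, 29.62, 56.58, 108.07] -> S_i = 8.12*1.91^i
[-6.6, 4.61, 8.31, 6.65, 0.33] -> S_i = Random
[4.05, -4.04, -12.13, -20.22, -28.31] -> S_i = 4.05 + -8.09*i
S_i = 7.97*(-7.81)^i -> [7.97, -62.25, 486.14, -3796.74, 29652.58]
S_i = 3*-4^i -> [3, -12, 48, -192, 768]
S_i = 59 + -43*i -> [59, 16, -27, -70, -113]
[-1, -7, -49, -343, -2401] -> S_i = -1*7^i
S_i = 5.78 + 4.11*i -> [5.78, 9.89, 14.0, 18.11, 22.22]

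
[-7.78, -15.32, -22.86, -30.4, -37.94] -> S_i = -7.78 + -7.54*i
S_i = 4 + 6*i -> [4, 10, 16, 22, 28]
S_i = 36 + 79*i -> [36, 115, 194, 273, 352]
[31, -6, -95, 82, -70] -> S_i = Random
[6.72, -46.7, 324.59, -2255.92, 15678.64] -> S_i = 6.72*(-6.95)^i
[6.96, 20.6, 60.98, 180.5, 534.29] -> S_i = 6.96*2.96^i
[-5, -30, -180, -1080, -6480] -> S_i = -5*6^i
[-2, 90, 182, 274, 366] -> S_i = -2 + 92*i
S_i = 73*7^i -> [73, 511, 3577, 25039, 175273]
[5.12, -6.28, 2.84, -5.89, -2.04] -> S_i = Random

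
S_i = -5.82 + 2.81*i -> [-5.82, -3.01, -0.2, 2.61, 5.42]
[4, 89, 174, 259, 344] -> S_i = 4 + 85*i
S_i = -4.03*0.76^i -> [-4.03, -3.06, -2.33, -1.77, -1.34]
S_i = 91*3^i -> [91, 273, 819, 2457, 7371]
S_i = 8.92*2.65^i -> [8.92, 23.64, 62.64, 166.0, 439.89]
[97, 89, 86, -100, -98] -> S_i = Random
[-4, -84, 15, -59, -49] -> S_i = Random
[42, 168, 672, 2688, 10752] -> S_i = 42*4^i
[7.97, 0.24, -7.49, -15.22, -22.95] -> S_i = 7.97 + -7.73*i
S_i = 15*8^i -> [15, 120, 960, 7680, 61440]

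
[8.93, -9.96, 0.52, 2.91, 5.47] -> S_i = Random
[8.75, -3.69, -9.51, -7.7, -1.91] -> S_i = Random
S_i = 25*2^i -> [25, 50, 100, 200, 400]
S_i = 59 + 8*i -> [59, 67, 75, 83, 91]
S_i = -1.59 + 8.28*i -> [-1.59, 6.69, 14.97, 23.25, 31.53]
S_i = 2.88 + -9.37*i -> [2.88, -6.49, -15.86, -25.23, -34.6]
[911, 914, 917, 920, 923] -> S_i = 911 + 3*i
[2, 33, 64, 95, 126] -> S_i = 2 + 31*i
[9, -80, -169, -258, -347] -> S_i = 9 + -89*i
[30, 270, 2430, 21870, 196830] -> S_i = 30*9^i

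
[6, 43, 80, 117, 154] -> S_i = 6 + 37*i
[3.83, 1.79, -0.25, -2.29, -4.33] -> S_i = 3.83 + -2.04*i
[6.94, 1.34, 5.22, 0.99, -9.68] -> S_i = Random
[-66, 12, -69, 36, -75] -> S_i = Random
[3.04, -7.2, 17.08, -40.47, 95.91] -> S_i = 3.04*(-2.37)^i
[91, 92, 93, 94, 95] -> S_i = 91 + 1*i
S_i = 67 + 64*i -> [67, 131, 195, 259, 323]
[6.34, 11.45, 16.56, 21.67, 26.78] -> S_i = 6.34 + 5.11*i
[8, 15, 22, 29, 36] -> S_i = 8 + 7*i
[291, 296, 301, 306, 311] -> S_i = 291 + 5*i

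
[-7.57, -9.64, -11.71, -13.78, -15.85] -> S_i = -7.57 + -2.07*i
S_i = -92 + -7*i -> [-92, -99, -106, -113, -120]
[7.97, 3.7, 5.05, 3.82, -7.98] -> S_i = Random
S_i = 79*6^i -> [79, 474, 2844, 17064, 102384]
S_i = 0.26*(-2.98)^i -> [0.26, -0.77, 2.31, -6.88, 20.5]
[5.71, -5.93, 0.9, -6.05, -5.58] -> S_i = Random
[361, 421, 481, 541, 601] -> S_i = 361 + 60*i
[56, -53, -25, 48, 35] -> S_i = Random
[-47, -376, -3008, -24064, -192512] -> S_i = -47*8^i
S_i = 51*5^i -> [51, 255, 1275, 6375, 31875]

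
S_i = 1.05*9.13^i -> [1.05, 9.59, 87.52, 799.1, 7295.79]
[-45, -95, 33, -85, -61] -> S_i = Random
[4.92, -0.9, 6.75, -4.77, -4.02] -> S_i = Random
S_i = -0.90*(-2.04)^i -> [-0.9, 1.84, -3.75, 7.64, -15.59]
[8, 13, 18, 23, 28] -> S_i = 8 + 5*i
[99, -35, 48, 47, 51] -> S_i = Random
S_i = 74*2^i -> [74, 148, 296, 592, 1184]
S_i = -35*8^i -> [-35, -280, -2240, -17920, -143360]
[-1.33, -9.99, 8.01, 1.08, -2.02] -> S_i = Random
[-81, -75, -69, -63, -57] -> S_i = -81 + 6*i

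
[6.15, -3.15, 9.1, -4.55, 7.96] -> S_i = Random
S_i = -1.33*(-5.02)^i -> [-1.33, 6.68, -33.52, 168.25, -844.63]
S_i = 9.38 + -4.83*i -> [9.38, 4.55, -0.28, -5.11, -9.94]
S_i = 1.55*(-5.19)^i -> [1.55, -8.04, 41.75, -216.69, 1124.61]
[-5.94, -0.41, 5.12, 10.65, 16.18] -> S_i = -5.94 + 5.53*i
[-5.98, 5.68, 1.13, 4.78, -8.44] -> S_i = Random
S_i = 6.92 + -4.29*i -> [6.92, 2.63, -1.66, -5.95, -10.24]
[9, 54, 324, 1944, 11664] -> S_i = 9*6^i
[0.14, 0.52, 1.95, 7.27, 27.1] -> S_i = 0.14*3.73^i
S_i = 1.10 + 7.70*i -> [1.1, 8.8, 16.5, 24.2, 31.9]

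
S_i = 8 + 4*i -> [8, 12, 16, 20, 24]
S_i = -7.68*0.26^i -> [-7.68, -2.0, -0.52, -0.13, -0.04]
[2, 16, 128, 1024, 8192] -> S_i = 2*8^i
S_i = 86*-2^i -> [86, -172, 344, -688, 1376]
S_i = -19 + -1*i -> [-19, -20, -21, -22, -23]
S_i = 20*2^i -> [20, 40, 80, 160, 320]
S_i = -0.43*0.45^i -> [-0.43, -0.19, -0.09, -0.04, -0.02]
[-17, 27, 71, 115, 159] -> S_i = -17 + 44*i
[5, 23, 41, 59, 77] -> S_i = 5 + 18*i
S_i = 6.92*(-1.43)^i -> [6.92, -9.9, 14.15, -20.24, 28.94]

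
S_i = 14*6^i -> [14, 84, 504, 3024, 18144]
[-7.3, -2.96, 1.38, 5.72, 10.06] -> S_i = -7.30 + 4.34*i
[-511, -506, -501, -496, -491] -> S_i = -511 + 5*i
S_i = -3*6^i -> [-3, -18, -108, -648, -3888]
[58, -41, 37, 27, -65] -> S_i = Random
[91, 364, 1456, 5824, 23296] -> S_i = 91*4^i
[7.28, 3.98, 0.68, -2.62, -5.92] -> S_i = 7.28 + -3.30*i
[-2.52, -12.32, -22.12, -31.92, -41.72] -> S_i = -2.52 + -9.80*i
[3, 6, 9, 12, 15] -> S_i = 3 + 3*i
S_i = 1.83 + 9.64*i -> [1.83, 11.47, 21.11, 30.75, 40.39]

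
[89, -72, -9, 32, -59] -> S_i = Random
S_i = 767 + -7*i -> [767, 760, 753, 746, 739]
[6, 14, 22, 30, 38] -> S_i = 6 + 8*i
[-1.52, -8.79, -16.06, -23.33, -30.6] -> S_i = -1.52 + -7.27*i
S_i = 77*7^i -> [77, 539, 3773, 26411, 184877]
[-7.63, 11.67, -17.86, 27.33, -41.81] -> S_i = -7.63*(-1.53)^i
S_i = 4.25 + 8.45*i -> [4.25, 12.7, 21.15, 29.6, 38.05]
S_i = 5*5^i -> [5, 25, 125, 625, 3125]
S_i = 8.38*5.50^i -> [8.38, 46.09, 253.5, 1394.22, 7668.22]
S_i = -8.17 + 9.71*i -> [-8.17, 1.54, 11.25, 20.96, 30.67]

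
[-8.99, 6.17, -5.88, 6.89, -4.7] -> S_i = Random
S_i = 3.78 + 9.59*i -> [3.78, 13.37, 22.96, 32.55, 42.14]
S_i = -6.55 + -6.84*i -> [-6.55, -13.39, -20.23, -27.07, -33.91]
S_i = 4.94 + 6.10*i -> [4.94, 11.04, 17.14, 23.24, 29.34]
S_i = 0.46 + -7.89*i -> [0.46, -7.43, -15.32, -23.21, -31.1]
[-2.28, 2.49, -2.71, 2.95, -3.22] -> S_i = -2.28*(-1.09)^i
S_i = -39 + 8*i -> [-39, -31, -23, -15, -7]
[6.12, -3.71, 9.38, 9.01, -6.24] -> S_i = Random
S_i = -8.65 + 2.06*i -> [-8.65, -6.59, -4.53, -2.47, -0.41]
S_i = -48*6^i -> [-48, -288, -1728, -10368, -62208]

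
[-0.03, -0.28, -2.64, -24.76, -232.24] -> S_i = -0.03*9.38^i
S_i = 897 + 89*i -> [897, 986, 1075, 1164, 1253]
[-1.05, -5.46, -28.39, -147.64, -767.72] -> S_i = -1.05*5.20^i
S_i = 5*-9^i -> [5, -45, 405, -3645, 32805]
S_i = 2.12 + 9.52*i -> [2.12, 11.64, 21.16, 30.68, 40.2]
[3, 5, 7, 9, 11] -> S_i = 3 + 2*i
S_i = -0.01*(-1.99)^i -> [-0.01, 0.02, -0.04, 0.08, -0.16]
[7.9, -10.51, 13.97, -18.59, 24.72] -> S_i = 7.90*(-1.33)^i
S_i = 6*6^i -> [6, 36, 216, 1296, 7776]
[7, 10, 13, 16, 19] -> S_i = 7 + 3*i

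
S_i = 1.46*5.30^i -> [1.46, 7.74, 41.01, 217.36, 1152.01]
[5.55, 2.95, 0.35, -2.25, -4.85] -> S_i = 5.55 + -2.60*i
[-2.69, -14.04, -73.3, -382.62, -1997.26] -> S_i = -2.69*5.22^i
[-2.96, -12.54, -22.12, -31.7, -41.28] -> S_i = -2.96 + -9.58*i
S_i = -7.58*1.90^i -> [-7.58, -14.4, -27.36, -51.99, -98.78]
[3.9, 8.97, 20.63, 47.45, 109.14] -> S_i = 3.90*2.30^i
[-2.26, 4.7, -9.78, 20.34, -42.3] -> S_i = -2.26*(-2.08)^i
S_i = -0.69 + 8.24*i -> [-0.69, 7.55, 15.79, 24.03, 32.27]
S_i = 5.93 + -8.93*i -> [5.93, -3.0, -11.93, -20.86, -29.79]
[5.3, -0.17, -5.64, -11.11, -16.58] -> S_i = 5.30 + -5.47*i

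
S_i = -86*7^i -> [-86, -602, -4214, -29498, -206486]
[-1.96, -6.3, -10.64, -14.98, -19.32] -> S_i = -1.96 + -4.34*i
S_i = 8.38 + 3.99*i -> [8.38, 12.37, 16.36, 20.35, 24.34]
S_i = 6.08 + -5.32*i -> [6.08, 0.76, -4.56, -9.88, -15.2]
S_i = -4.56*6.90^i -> [-4.56, -31.46, -217.1, -1498.0, -10336.21]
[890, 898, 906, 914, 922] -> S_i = 890 + 8*i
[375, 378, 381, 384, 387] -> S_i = 375 + 3*i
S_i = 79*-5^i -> [79, -395, 1975, -9875, 49375]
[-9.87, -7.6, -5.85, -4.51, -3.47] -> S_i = -9.87*0.77^i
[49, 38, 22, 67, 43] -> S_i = Random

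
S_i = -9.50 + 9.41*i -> [-9.5, -0.09, 9.32, 18.73, 28.14]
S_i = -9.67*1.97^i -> [-9.67, -19.05, -37.53, -73.93, -145.64]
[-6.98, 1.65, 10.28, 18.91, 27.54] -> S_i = -6.98 + 8.63*i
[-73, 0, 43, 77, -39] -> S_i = Random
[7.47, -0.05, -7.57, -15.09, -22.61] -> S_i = 7.47 + -7.52*i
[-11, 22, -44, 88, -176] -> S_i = -11*-2^i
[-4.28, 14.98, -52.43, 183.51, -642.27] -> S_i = -4.28*(-3.50)^i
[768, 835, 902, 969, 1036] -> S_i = 768 + 67*i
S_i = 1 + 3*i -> [1, 4, 7, 10, 13]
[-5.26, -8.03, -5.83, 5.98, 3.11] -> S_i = Random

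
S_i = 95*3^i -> [95, 285, 855, 2565, 7695]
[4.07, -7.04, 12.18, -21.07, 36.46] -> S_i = 4.07*(-1.73)^i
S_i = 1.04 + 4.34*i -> [1.04, 5.38, 9.72, 14.06, 18.4]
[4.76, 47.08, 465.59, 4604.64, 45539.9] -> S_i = 4.76*9.89^i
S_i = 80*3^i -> [80, 240, 720, 2160, 6480]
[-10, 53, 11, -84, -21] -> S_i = Random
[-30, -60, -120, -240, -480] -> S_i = -30*2^i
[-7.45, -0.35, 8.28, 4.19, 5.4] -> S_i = Random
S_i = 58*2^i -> [58, 116, 232, 464, 928]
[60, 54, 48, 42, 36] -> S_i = 60 + -6*i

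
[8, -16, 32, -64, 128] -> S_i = 8*-2^i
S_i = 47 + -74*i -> [47, -27, -101, -175, -249]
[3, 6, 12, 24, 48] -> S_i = 3*2^i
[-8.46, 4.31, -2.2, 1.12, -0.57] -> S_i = -8.46*(-0.51)^i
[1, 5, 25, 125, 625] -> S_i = 1*5^i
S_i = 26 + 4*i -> [26, 30, 34, 38, 42]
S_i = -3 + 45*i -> [-3, 42, 87, 132, 177]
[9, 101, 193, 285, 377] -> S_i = 9 + 92*i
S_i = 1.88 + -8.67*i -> [1.88, -6.79, -15.46, -24.13, -32.8]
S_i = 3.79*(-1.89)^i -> [3.79, -7.16, 13.54, -25.59, 48.36]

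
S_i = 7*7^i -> [7, 49, 343, 2401, 16807]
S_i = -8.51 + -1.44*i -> [-8.51, -9.95, -11.39, -12.83, -14.27]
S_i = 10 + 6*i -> [10, 16, 22, 28, 34]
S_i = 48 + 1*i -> [48, 49, 50, 51, 52]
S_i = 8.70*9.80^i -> [8.7, 85.26, 835.55, 8188.37, 80246.03]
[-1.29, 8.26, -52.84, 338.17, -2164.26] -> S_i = -1.29*(-6.40)^i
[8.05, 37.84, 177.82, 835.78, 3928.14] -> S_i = 8.05*4.70^i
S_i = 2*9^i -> [2, 18, 162, 1458, 13122]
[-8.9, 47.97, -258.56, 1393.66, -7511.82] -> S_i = -8.90*(-5.39)^i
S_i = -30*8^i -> [-30, -240, -1920, -15360, -122880]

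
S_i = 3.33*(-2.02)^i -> [3.33, -6.73, 13.59, -27.45, 55.44]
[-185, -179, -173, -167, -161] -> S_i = -185 + 6*i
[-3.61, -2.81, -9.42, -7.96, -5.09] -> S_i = Random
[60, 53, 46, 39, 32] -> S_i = 60 + -7*i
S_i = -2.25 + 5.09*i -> [-2.25, 2.84, 7.93, 13.02, 18.11]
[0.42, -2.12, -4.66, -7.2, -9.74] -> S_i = 0.42 + -2.54*i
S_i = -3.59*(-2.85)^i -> [-3.59, 10.23, -29.16, 83.11, -236.85]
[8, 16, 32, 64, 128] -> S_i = 8*2^i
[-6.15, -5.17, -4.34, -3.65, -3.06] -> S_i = -6.15*0.84^i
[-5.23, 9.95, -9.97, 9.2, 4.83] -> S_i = Random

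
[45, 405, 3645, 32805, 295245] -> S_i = 45*9^i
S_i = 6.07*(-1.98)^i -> [6.07, -12.02, 23.8, -47.12, 93.29]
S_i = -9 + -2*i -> [-9, -11, -13, -15, -17]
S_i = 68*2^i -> [68, 136, 272, 544, 1088]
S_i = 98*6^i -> [98, 588, 3528, 21168, 127008]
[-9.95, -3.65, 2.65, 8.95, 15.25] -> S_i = -9.95 + 6.30*i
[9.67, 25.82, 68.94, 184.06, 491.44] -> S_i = 9.67*2.67^i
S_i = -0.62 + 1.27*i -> [-0.62, 0.65, 1.92, 3.19, 4.46]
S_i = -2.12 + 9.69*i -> [-2.12, 7.57, 17.26, 26.95, 36.64]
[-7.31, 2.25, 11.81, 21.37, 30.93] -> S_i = -7.31 + 9.56*i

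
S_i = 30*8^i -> [30, 240, 1920, 15360, 122880]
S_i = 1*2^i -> [1, 2, 4, 8, 16]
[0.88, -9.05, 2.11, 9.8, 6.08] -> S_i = Random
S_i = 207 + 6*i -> [207, 213, 219, 225, 231]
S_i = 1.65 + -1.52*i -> [1.65, 0.13, -1.39, -2.91, -4.43]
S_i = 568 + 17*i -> [568, 585, 602, 619, 636]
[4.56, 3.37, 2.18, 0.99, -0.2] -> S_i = 4.56 + -1.19*i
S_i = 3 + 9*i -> [3, 12, 21, 30, 39]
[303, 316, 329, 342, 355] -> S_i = 303 + 13*i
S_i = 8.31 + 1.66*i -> [8.31, 9.97, 11.63, 13.29, 14.95]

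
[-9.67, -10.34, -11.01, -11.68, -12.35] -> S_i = -9.67 + -0.67*i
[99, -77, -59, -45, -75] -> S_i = Random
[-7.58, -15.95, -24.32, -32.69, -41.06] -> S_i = -7.58 + -8.37*i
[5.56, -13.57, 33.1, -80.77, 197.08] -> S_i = 5.56*(-2.44)^i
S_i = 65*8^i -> [65, 520, 4160, 33280, 266240]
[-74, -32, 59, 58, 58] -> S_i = Random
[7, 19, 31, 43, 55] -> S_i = 7 + 12*i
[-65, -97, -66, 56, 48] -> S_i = Random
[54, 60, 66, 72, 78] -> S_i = 54 + 6*i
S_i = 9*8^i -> [9, 72, 576, 4608, 36864]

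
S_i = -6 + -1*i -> [-6, -7, -8, -9, -10]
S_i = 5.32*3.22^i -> [5.32, 17.13, 55.16, 177.61, 571.92]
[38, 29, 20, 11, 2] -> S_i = 38 + -9*i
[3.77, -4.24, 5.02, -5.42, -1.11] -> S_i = Random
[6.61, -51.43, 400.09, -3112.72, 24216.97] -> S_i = 6.61*(-7.78)^i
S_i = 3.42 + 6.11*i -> [3.42, 9.53, 15.64, 21.75, 27.86]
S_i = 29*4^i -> [29, 116, 464, 1856, 7424]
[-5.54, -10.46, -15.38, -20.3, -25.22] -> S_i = -5.54 + -4.92*i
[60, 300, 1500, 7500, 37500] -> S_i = 60*5^i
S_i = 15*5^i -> [15, 75, 375, 1875, 9375]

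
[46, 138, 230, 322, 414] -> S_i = 46 + 92*i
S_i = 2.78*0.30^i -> [2.78, 0.83, 0.25, 0.08, 0.02]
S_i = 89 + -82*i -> [89, 7, -75, -157, -239]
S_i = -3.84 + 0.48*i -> [-3.84, -3.36, -2.88, -2.4, -1.92]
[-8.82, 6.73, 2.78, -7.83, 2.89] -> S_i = Random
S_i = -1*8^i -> [-1, -8, -64, -512, -4096]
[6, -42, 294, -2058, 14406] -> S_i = 6*-7^i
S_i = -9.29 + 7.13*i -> [-9.29, -2.16, 4.97, 12.1, 19.23]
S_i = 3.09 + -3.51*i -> [3.09, -0.42, -3.93, -7.44, -10.95]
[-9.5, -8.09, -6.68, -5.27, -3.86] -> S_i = -9.50 + 1.41*i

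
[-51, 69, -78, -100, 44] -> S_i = Random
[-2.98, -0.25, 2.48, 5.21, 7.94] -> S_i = -2.98 + 2.73*i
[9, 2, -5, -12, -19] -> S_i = 9 + -7*i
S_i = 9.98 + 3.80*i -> [9.98, 13.78, 17.58, 21.38, 25.18]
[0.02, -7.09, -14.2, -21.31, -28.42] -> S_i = 0.02 + -7.11*i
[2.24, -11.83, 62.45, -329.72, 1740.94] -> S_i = 2.24*(-5.28)^i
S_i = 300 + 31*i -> [300, 331, 362, 393, 424]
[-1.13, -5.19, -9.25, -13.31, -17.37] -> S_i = -1.13 + -4.06*i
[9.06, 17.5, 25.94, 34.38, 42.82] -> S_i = 9.06 + 8.44*i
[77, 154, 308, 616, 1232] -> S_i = 77*2^i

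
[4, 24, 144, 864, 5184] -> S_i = 4*6^i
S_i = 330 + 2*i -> [330, 332, 334, 336, 338]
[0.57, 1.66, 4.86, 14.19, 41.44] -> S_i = 0.57*2.92^i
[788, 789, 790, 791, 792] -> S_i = 788 + 1*i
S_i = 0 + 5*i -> [0, 5, 10, 15, 20]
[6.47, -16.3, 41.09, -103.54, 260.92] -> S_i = 6.47*(-2.52)^i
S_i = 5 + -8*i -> [5, -3, -11, -19, -27]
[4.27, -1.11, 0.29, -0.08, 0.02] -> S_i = 4.27*(-0.26)^i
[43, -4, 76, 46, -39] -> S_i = Random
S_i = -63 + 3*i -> [-63, -60, -57, -54, -51]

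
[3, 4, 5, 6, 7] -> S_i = 3 + 1*i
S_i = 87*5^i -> [87, 435, 2175, 10875, 54375]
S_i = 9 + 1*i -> [9, 10, 11, 12, 13]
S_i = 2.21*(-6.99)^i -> [2.21, -15.45, 107.98, -754.79, 5275.95]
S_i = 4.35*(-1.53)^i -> [4.35, -6.66, 10.18, -15.58, 23.84]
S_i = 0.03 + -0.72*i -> [0.03, -0.69, -1.41, -2.13, -2.85]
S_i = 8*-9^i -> [8, -72, 648, -5832, 52488]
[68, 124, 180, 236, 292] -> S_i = 68 + 56*i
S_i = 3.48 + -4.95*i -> [3.48, -1.47, -6.42, -11.37, -16.32]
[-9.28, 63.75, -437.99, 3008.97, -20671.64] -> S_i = -9.28*(-6.87)^i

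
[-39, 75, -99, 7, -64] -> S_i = Random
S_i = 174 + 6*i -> [174, 180, 186, 192, 198]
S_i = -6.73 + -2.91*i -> [-6.73, -9.64, -12.55, -15.46, -18.37]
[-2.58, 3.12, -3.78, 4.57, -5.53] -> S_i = -2.58*(-1.21)^i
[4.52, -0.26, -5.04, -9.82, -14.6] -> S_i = 4.52 + -4.78*i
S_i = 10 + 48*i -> [10, 58, 106, 154, 202]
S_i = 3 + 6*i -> [3, 9, 15, 21, 27]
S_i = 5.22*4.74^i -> [5.22, 24.74, 117.28, 555.91, 2635.02]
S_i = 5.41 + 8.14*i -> [5.41, 13.55, 21.69, 29.83, 37.97]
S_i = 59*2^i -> [59, 118, 236, 472, 944]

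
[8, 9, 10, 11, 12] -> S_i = 8 + 1*i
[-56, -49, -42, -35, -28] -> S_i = -56 + 7*i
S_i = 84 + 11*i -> [84, 95, 106, 117, 128]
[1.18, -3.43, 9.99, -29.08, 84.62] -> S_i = 1.18*(-2.91)^i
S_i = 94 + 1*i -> [94, 95, 96, 97, 98]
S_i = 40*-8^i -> [40, -320, 2560, -20480, 163840]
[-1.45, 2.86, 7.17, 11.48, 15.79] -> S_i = -1.45 + 4.31*i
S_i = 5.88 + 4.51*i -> [5.88, 10.39, 14.9, 19.41, 23.92]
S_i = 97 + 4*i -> [97, 101, 105, 109, 113]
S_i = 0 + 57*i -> [0, 57, 114, 171, 228]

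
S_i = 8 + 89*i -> [8, 97, 186, 275, 364]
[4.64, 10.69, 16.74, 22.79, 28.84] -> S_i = 4.64 + 6.05*i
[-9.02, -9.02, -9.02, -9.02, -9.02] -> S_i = -9.02 + 0.00*i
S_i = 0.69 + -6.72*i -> [0.69, -6.03, -12.75, -19.47, -26.19]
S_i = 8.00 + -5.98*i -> [8.0, 2.02, -3.96, -9.94, -15.92]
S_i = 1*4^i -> [1, 4, 16, 64, 256]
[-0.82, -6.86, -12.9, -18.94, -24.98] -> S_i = -0.82 + -6.04*i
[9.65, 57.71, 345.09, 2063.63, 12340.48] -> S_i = 9.65*5.98^i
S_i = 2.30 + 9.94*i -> [2.3, 12.24, 22.18, 32.12, 42.06]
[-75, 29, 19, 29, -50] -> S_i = Random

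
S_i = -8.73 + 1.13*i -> [-8.73, -7.6, -6.47, -5.34, -4.21]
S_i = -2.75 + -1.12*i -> [-2.75, -3.87, -4.99, -6.11, -7.23]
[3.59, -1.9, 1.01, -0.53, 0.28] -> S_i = 3.59*(-0.53)^i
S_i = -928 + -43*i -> [-928, -971, -1014, -1057, -1100]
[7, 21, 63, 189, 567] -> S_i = 7*3^i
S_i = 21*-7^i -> [21, -147, 1029, -7203, 50421]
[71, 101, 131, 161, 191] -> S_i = 71 + 30*i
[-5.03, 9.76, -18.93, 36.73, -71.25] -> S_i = -5.03*(-1.94)^i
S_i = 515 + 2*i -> [515, 517, 519, 521, 523]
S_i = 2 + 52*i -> [2, 54, 106, 158, 210]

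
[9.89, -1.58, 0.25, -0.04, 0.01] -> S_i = 9.89*(-0.16)^i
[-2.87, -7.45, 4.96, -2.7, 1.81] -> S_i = Random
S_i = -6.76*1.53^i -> [-6.76, -10.34, -15.82, -24.21, -37.04]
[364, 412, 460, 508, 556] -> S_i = 364 + 48*i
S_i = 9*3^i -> [9, 27, 81, 243, 729]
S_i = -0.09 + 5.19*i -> [-0.09, 5.1, 10.29, 15.48, 20.67]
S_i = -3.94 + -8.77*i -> [-3.94, -12.71, -21.48, -30.25, -39.02]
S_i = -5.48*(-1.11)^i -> [-5.48, 6.08, -6.75, 7.49, -8.32]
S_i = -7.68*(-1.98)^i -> [-7.68, 15.21, -30.11, 59.62, -118.04]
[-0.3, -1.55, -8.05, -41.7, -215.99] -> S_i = -0.30*5.18^i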